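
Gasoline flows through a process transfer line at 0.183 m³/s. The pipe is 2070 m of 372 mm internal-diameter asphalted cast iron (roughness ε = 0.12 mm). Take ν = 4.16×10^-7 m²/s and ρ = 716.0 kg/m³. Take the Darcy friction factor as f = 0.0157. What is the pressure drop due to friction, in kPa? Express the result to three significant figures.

Δp ≈ 88.7 kPa

V = 4Q/(πD²) = 4·0.183/(π·0.372²) = 1.684 m/s
h_f = f(L/D)V²/(2g) = 0.01570·(2070/0.372)·1.684²/(2·9.81) = 12.62 m
Δp = ρg·h_f = 716.0·9.81·12.62 = 88.67 kPa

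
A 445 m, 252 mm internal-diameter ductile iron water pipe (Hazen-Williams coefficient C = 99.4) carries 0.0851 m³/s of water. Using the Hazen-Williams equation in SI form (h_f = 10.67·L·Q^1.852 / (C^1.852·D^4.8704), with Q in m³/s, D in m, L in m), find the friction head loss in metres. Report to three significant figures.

h_f = 10.67·445·0.0851^1.852 / (99.4^1.852·0.252^4.8704) = 8.147 m

h_f ≈ 8.15 m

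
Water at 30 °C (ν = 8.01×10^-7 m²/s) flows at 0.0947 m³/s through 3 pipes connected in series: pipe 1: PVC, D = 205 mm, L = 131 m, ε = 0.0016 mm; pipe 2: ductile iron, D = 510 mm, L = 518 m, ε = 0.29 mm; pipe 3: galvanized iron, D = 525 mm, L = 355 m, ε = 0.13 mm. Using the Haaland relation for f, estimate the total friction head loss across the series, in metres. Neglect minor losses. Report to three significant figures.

H ≈ 3.62 m

Pipe 1: V = 2.869 m/s, Re = 7.34×10^5, ε/D = 7.80×10^-6, f = 0.01232, h_1 = f(L/D)V²/2g = 3.304 m
Pipe 2: V = 0.4636 m/s, Re = 2.95×10^5, ε/D = 5.69×10^-4, f = 0.01848, h_2 = f(L/D)V²/2g = 0.2056 m
Pipe 3: V = 0.4375 m/s, Re = 2.87×10^5, ε/D = 2.48×10^-4, f = 0.01650, h_3 = f(L/D)V²/2g = 0.1088 m
Series → Q common, losses add: H = Σh = 3.619 m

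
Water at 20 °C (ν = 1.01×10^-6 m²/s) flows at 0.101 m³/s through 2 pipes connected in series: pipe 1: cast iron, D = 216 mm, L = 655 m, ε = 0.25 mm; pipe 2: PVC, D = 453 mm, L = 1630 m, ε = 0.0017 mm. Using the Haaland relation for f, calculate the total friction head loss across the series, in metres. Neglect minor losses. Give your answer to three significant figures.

Pipe 1: V = 2.756 m/s, Re = 5.89×10^5, ε/D = 0.00116, f = 0.02080, h_1 = f(L/D)V²/2g = 24.42 m
Pipe 2: V = 0.6267 m/s, Re = 2.81×10^5, ε/D = 3.75×10^-6, f = 0.01455, h_2 = f(L/D)V²/2g = 1.048 m
Series → Q common, losses add: H = Σh = 25.47 m

H ≈ 25.5 m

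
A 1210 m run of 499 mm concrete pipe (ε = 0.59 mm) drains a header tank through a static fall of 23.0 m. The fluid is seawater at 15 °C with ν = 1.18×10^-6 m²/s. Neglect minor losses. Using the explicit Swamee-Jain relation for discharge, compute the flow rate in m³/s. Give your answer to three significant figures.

Swamee-Jain (Type II): Q = -0.965·√(gD⁵h_f/L)·ln[ε/(3.7D) + √(3.17ν²L/(gD³h_f))]
√(gD⁵h_f/L) = √(9.81·0.499⁵·23.0/1210) = 0.07596
ε/(3.7D) = 3.20×10^-4; √(3.17ν²L/(gD³h_f)) = 1.38×10^-5
Q = -0.965·0.07596·ln(3.334×10^-4) = 0.5868 m³/s
Check: V = 3.00 m/s, Re = 1.27×10^6, f = 0.02075, h_f = 23.1 m ≈ 23.0 m ✓

Q ≈ 0.587 m³/s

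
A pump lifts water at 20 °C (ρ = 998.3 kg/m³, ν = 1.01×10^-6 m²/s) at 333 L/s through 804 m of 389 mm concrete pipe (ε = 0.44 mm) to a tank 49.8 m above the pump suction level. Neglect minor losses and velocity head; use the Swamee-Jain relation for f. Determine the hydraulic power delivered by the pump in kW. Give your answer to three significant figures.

V = 4Q/(πD²) = 2.802 m/s; Re = 1.08×10^6; ε/D = 0.00113; f = 0.02058
h_f = f(L/D)V²/2g = 17.02 m
Total head H = z + h_f = 49.8 + 17.02 = 66.82 m
P_hyd = ρgQH = 998.3·9.81·0.333·66.82 = 217.9 kW

P_hyd ≈ 218 kW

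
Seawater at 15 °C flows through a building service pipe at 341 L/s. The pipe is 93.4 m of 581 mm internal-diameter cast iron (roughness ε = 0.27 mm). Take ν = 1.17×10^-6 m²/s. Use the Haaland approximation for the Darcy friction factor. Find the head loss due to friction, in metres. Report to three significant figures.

V = 4Q/(πD²) = 4·0.341/(π·0.581²) = 1.286 m/s
Re = VD/ν = 1.286·0.581/1.17×10^-6 = 6.39×10^5 → turbulent
ε/D = 0.27/581 = 4.65×10^-4
Haaland: f = 0.01717
h_f = f(L/D)V²/(2g) = 0.01717·(93.4/0.581)·1.286²/(2·9.81) = 0.2327 m

h_f ≈ 0.233 m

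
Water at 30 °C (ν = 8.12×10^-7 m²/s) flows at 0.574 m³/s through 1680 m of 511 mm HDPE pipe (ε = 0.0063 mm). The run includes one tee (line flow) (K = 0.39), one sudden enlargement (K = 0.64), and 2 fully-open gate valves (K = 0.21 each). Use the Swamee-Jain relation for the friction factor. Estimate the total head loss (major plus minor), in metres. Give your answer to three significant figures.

V = 4Q/(πD²) = 2.799 m/s; V²/2g = 0.3993 m
Re = 1.76×10^6, ε/D = 1.23×10^-5 → f = 0.01100 (Swamee-Jain)
Major: h_f = f(L/D)·V²/2g = 0.01100·3288·0.3993 = 14.44 m
Minor: ΣK = 1.45; h_m = ΣK·V²/2g = 0.5789 m
Total H_L = 14.44 + 0.5789 = 15.01 m

H_L ≈ 15.0 m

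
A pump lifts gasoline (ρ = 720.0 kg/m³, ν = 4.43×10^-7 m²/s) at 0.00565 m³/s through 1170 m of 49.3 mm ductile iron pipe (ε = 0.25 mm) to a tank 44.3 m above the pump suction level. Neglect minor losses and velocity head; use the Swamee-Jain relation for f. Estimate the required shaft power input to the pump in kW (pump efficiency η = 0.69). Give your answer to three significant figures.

V = 4Q/(πD²) = 2.960 m/s; Re = 3.29×10^5; ε/D = 0.00507; f = 0.03091
h_f = f(L/D)V²/2g = 327.6 m
Total head H = z + h_f = 44.3 + 327.6 = 371.9 m
P_hyd = ρgQH = 720.0·9.81·0.00565·371.9 = 14.84 kW
P_shaft = P_hyd/η = 14.84/0.69 = 21.51 kW

P_shaft ≈ 21.5 kW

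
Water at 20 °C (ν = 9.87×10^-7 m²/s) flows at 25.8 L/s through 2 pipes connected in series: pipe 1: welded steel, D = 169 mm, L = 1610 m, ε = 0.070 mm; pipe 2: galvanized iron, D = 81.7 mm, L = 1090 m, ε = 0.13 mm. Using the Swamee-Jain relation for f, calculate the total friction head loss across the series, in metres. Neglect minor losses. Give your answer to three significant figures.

Pipe 1: V = 1.150 m/s, Re = 1.97×10^5, ε/D = 4.14×10^-4, f = 0.01849, h_1 = f(L/D)V²/2g = 11.88 m
Pipe 2: V = 4.921 m/s, Re = 4.07×10^5, ε/D = 0.00159, f = 0.02271, h_2 = f(L/D)V²/2g = 374.1 m
Series → Q common, losses add: H = Σh = 386.0 m

H ≈ 386 m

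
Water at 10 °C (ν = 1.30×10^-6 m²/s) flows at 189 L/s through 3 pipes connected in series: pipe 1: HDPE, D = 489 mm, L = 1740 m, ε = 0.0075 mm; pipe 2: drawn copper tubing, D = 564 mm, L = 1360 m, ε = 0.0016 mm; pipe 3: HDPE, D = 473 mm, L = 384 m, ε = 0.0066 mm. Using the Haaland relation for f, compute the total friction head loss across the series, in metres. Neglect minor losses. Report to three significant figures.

Pipe 1: V = 1.006 m/s, Re = 3.79×10^5, ε/D = 1.53×10^-5, f = 0.01388, h_1 = f(L/D)V²/2g = 2.550 m
Pipe 2: V = 0.7565 m/s, Re = 3.28×10^5, ε/D = 2.84×10^-6, f = 0.01413, h_2 = f(L/D)V²/2g = 0.9937 m
Pipe 3: V = 1.076 m/s, Re = 3.91×10^5, ε/D = 1.40×10^-5, f = 0.01379, h_3 = f(L/D)V²/2g = 0.6602 m
Series → Q common, losses add: H = Σh = 4.204 m

H ≈ 4.20 m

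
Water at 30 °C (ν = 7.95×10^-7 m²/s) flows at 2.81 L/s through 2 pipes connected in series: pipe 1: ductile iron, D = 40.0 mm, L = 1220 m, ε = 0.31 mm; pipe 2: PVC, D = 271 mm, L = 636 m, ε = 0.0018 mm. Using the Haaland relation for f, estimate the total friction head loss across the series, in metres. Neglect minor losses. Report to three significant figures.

H ≈ 276 m

Pipe 1: V = 2.236 m/s, Re = 1.13×10^5, ε/D = 0.00775, f = 0.03548, h_1 = f(L/D)V²/2g = 275.8 m
Pipe 2: V = 0.04872 m/s, Re = 1.66×10^4, ε/D = 6.64×10^-6, f = 0.02700, h_2 = f(L/D)V²/2g = 0.007665 m
Series → Q common, losses add: H = Σh = 275.8 m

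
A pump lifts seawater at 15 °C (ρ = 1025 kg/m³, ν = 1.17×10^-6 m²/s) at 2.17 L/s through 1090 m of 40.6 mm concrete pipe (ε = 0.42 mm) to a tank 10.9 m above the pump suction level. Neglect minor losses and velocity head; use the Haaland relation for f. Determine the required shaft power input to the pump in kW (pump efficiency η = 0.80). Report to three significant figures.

P_shaft ≈ 4.42 kW

V = 4Q/(πD²) = 1.676 m/s; Re = 5.82×10^4; ε/D = 0.0103; f = 0.03935
h_f = f(L/D)V²/2g = 151.3 m
Total head H = z + h_f = 10.9 + 151.3 = 162.2 m
P_hyd = ρgQH = 1025·9.81·0.00217·162.2 = 3.539 kW
P_shaft = P_hyd/η = 3.539/0.80 = 4.424 kW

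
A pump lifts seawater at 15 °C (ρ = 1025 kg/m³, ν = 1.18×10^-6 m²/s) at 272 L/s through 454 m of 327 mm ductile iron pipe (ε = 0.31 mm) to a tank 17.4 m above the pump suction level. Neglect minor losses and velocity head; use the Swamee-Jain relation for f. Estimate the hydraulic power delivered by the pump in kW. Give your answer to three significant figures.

P_hyd ≈ 87.8 kW

V = 4Q/(πD²) = 3.239 m/s; Re = 8.98×10^5; ε/D = 9.48×10^-4; f = 0.01983
h_f = f(L/D)V²/2g = 14.72 m
Total head H = z + h_f = 17.4 + 14.72 = 32.12 m
P_hyd = ρgQH = 1025·9.81·0.272·32.12 = 87.85 kW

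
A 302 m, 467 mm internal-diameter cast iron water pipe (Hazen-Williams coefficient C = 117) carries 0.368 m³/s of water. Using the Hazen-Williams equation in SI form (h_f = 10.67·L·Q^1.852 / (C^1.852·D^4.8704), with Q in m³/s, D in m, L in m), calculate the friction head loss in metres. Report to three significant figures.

h_f ≈ 3.05 m

h_f = 10.67·302·0.368^1.852 / (117^1.852·0.467^4.8704) = 3.051 m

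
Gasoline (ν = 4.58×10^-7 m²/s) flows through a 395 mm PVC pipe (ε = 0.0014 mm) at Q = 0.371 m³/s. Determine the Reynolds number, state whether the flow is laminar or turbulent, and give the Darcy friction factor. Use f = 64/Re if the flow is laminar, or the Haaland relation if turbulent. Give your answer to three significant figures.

Re ≈ 2.61×10^6; turbulent; f ≈ 0.0100

V = 4Q/(πD²) = 3.028 m/s
Re = VD/ν = 3.028·0.395/4.58×10^-7 = 2.61×10^6
Re > 4000 → turbulent; ε/D = 3.54×10^-6
Haaland: f = 0.01004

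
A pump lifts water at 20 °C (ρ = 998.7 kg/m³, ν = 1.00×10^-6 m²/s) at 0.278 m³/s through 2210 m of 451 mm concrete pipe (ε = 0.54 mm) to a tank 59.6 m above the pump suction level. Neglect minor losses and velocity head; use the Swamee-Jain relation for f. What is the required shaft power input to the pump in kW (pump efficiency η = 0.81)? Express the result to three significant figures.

P_shaft ≈ 254 kW

V = 4Q/(πD²) = 1.740 m/s; Re = 7.85×10^5; ε/D = 0.00120; f = 0.02096
h_f = f(L/D)V²/2g = 15.85 m
Total head H = z + h_f = 59.6 + 15.85 = 75.45 m
P_hyd = ρgQH = 998.7·9.81·0.278·75.45 = 205.5 kW
P_shaft = P_hyd/η = 205.5/0.81 = 253.7 kW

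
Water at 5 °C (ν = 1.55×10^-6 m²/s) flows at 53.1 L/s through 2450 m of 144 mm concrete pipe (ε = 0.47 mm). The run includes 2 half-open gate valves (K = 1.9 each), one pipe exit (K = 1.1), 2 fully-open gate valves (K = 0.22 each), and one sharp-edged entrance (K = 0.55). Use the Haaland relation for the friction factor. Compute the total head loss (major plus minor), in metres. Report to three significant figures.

H_L ≈ 254 m

V = 4Q/(πD²) = 3.260 m/s; V²/2g = 0.5418 m
Re = 3.03×10^5, ε/D = 0.00326 → f = 0.02723 (Haaland)
Major: h_f = f(L/D)·V²/2g = 0.02723·17014·0.5418 = 251.0 m
Minor: ΣK = 5.89; h_m = ΣK·V²/2g = 3.191 m
Total H_L = 251.0 + 3.191 = 254.2 m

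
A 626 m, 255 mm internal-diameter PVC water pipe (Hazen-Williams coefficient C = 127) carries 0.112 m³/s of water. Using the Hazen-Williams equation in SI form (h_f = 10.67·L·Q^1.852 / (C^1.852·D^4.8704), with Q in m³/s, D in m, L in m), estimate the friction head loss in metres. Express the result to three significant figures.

h_f = 10.67·626·0.112^1.852 / (127^1.852·0.255^4.8704) = 11.43 m

h_f ≈ 11.4 m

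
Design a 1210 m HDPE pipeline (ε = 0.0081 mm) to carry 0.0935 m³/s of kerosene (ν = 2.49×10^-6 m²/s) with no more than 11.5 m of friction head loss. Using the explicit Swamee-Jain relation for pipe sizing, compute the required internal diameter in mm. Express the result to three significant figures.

Swamee-Jain (Type III): D = 0.66·[ε^1.25·(LQ²/(gh_f))^4.75 + ν·Q^9.4·(L/(gh_f))^5.2]^0.04
LQ²/(gh_f) = 0.09377; L/(gh_f) = 10.73
Term 1 = ε^1.25·(…)^4.75 = 5.66×10^-12; Term 2 = ν·Q^9.4·(…)^5.2 = 1.20×10^-10
D = 0.66·(5.66×10^-12 + 1.20×10^-10)^0.04 = 0.2652 m = 265 mm
Check: V = 1.69 m/s, Re = 1.80×10^5, f = 0.01611, h_f = 10.7 m ≈ 11.5 m ✓

D ≈ 265 mm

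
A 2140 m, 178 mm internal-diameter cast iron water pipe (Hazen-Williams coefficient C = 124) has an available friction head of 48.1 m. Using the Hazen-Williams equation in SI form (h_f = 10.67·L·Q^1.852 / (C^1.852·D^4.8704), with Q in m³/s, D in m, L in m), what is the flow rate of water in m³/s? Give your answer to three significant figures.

Q ≈ 0.0475 m³/s

Rearranging: Q = [h_f·C^1.852·D^4.8704 / (10.67·L)]^(1/1.852)
Q = [48.1·124^1.852·0.178^4.8704 / (10.67·2140)]^0.540 = 0.04754 m³/s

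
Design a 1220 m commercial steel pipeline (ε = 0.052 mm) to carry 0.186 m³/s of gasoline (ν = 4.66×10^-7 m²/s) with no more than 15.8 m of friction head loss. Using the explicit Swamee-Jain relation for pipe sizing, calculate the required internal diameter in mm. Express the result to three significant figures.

D ≈ 318 mm

Swamee-Jain (Type III): D = 0.66·[ε^1.25·(LQ²/(gh_f))^4.75 + ν·Q^9.4·(L/(gh_f))^5.2]^0.04
LQ²/(gh_f) = 0.2723; L/(gh_f) = 7.871
Term 1 = ε^1.25·(…)^4.75 = 9.15×10^-9; Term 2 = ν·Q^9.4·(…)^5.2 = 2.89×10^-9
D = 0.66·(9.15×10^-9 + 2.89×10^-9)^0.04 = 0.3183 m = 318 mm
Check: V = 2.34 m/s, Re = 1.60×10^6, f = 0.01399, h_f = 14.9 m ≈ 15.8 m ✓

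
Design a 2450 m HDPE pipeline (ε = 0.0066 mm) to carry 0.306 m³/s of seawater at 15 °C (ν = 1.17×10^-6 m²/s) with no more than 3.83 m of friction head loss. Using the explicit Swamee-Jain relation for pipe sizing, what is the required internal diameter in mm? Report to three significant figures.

D ≈ 585 mm

Swamee-Jain (Type III): D = 0.66·[ε^1.25·(LQ²/(gh_f))^4.75 + ν·Q^9.4·(L/(gh_f))^5.2]^0.04
LQ²/(gh_f) = 6.106; L/(gh_f) = 65.21
Term 1 = ε^1.25·(…)^4.75 = 0.00181; Term 2 = ν·Q^9.4·(…)^5.2 = 0.0466
D = 0.66·(0.00181 + 0.0466)^0.04 = 0.5847 m = 585 mm
Check: V = 1.14 m/s, Re = 5.70×10^5, f = 0.01299, h_f = 3.60 m ≈ 3.83 m ✓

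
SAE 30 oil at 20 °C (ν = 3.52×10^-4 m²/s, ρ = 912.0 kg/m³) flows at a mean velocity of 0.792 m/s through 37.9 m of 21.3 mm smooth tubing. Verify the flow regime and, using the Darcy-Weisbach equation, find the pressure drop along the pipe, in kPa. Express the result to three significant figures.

Re = VD/ν = 0.792·0.02130/3.52×10^-4 = 47.9 → laminar (Re < 2300)
f = 64/Re = 1.335
h_f = f(L/D)V²/(2g) = 1.335·(37.9/0.02130)·0.792²/(2·9.81) = 75.97 m
Δp = ρg·h_f = 912.0·9.81·75.97 = 679.7 kPa

Δp ≈ 680 kPa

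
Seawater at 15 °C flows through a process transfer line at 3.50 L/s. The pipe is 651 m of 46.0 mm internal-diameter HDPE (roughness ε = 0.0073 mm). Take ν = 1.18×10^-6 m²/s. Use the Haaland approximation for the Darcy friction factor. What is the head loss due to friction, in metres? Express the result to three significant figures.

V = 4Q/(πD²) = 4·0.00350/(π·0.0460²) = 2.106 m/s
Re = VD/ν = 2.106·0.0460/1.18×10^-6 = 8.21×10^4 → turbulent
ε/D = 0.0073/46.0 = 1.59×10^-4
Haaland: f = 0.01922
h_f = f(L/D)V²/(2g) = 0.01922·(651/0.0460)·2.106²/(2·9.81) = 61.48 m

h_f ≈ 61.5 m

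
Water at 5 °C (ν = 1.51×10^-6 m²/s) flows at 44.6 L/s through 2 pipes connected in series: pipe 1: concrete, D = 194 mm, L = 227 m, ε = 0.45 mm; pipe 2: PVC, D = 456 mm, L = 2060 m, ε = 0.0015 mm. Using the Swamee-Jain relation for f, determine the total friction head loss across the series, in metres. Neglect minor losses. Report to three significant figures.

H ≈ 3.77 m

Pipe 1: V = 1.509 m/s, Re = 1.94×10^5, ε/D = 0.00232, f = 0.02538, h_1 = f(L/D)V²/2g = 3.446 m
Pipe 2: V = 0.2731 m/s, Re = 8.25×10^4, ε/D = 3.29×10^-6, f = 0.01862, h_2 = f(L/D)V²/2g = 0.3198 m
Series → Q common, losses add: H = Σh = 3.766 m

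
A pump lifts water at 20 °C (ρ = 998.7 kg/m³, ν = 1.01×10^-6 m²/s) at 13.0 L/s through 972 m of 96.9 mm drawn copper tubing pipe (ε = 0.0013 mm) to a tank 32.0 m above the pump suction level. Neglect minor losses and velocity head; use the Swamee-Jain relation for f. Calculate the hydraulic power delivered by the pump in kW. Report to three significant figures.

P_hyd ≈ 7.35 kW

V = 4Q/(πD²) = 1.763 m/s; Re = 1.69×10^5; ε/D = 1.34×10^-5; f = 0.01616
h_f = f(L/D)V²/2g = 25.68 m
Total head H = z + h_f = 32.0 + 25.68 = 57.68 m
P_hyd = ρgQH = 998.7·9.81·0.0130·57.68 = 7.346 kW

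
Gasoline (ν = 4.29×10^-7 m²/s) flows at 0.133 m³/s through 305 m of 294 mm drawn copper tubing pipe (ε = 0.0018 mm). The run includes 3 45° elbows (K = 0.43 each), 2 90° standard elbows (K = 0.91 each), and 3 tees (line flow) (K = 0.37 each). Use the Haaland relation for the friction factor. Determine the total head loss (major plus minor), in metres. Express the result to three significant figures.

V = 4Q/(πD²) = 1.959 m/s; V²/2g = 0.1956 m
Re = 1.34×10^6, ε/D = 6.12×10^-6 → f = 0.01116 (Haaland)
Major: h_f = f(L/D)·V²/2g = 0.01116·1037·0.1956 = 2.266 m
Minor: ΣK = 4.22; h_m = ΣK·V²/2g = 0.8256 m
Total H_L = 2.266 + 0.8256 = 3.091 m

H_L ≈ 3.09 m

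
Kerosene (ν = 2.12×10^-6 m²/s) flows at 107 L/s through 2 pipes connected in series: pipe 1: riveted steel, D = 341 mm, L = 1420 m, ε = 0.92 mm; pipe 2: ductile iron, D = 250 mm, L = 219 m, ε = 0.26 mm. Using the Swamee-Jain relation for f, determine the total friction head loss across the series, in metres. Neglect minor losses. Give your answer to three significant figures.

Pipe 1: V = 1.172 m/s, Re = 1.88×10^5, ε/D = 0.00270, f = 0.02635, h_1 = f(L/D)V²/2g = 7.678 m
Pipe 2: V = 2.180 m/s, Re = 2.57×10^5, ε/D = 0.00104, f = 0.02106, h_2 = f(L/D)V²/2g = 4.468 m
Series → Q common, losses add: H = Σh = 12.15 m

H ≈ 12.1 m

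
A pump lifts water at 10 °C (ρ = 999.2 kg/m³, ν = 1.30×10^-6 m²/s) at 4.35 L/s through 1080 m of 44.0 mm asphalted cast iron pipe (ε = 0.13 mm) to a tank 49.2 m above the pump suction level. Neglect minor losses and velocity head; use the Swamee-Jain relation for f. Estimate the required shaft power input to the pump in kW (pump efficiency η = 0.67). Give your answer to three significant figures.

V = 4Q/(πD²) = 2.861 m/s; Re = 9.68×10^4; ε/D = 0.00295; f = 0.02766
h_f = f(L/D)V²/2g = 283.2 m
Total head H = z + h_f = 49.2 + 283.2 = 332.4 m
P_hyd = ρgQH = 999.2·9.81·0.00435·332.4 = 14.17 kW
P_shaft = P_hyd/η = 14.17/0.67 = 21.15 kW

P_shaft ≈ 21.2 kW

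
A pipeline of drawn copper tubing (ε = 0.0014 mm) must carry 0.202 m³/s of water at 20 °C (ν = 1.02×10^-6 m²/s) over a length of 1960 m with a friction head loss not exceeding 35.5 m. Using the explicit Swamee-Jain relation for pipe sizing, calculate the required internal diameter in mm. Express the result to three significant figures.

Swamee-Jain (Type III): D = 0.66·[ε^1.25·(LQ²/(gh_f))^4.75 + ν·Q^9.4·(L/(gh_f))^5.2]^0.04
LQ²/(gh_f) = 0.2296; L/(gh_f) = 5.628
Term 1 = ε^1.25·(…)^4.75 = 4.44×10^-11; Term 2 = ν·Q^9.4·(…)^5.2 = 2.40×10^-9
D = 0.66·(4.44×10^-11 + 2.40×10^-9)^0.04 = 0.2986 m = 299 mm
Check: V = 2.88 m/s, Re = 8.44×10^5, f = 0.01205, h_f = 33.5 m ≈ 35.5 m ✓

D ≈ 299 mm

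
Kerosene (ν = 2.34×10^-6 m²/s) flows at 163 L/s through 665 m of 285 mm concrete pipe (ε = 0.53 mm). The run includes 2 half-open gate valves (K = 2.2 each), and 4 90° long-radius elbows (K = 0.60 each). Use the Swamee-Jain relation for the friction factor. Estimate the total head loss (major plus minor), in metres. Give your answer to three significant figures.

H_L ≈ 20.7 m

V = 4Q/(πD²) = 2.555 m/s; V²/2g = 0.3327 m
Re = 3.11×10^5, ε/D = 0.00186 → f = 0.02373 (Swamee-Jain)
Major: h_f = f(L/D)·V²/2g = 0.02373·2333·0.3327 = 18.43 m
Minor: ΣK = 6.80; h_m = ΣK·V²/2g = 2.263 m
Total H_L = 18.43 + 2.263 = 20.69 m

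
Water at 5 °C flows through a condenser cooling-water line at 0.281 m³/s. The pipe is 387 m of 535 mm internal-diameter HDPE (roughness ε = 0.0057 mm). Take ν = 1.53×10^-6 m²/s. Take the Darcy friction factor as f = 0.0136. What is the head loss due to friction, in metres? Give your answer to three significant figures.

h_f ≈ 0.783 m

V = 4Q/(πD²) = 4·0.281/(π·0.535²) = 1.250 m/s
h_f = f(L/D)V²/(2g) = 0.01360·(387/0.535)·1.250²/(2·9.81) = 0.7835 m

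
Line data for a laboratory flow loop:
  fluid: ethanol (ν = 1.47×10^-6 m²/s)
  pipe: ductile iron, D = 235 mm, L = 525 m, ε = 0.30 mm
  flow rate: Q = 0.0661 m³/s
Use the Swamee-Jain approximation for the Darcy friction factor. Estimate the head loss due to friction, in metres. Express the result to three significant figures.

h_f ≈ 5.82 m

V = 4Q/(πD²) = 4·0.0661/(π·0.235²) = 1.524 m/s
Re = VD/ν = 1.524·0.235/1.47×10^-6 = 2.44×10^5 → turbulent
ε/D = 0.30/235 = 0.00128
Swamee-Jain: f = 0.02201
h_f = f(L/D)V²/(2g) = 0.02201·(525/0.235)·1.524²/(2·9.81) = 5.821 m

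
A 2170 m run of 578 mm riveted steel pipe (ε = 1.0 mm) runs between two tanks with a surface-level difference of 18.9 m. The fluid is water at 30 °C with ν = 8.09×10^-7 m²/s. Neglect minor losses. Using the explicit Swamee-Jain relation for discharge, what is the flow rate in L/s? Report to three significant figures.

Swamee-Jain (Type II): Q = -0.965·√(gD⁵h_f/L)·ln[ε/(3.7D) + √(3.17ν²L/(gD³h_f))]
√(gD⁵h_f/L) = √(9.81·0.578⁵·18.9/2170) = 0.07424
ε/(3.7D) = 4.68×10^-4; √(3.17ν²L/(gD³h_f)) = 1.12×10^-5
Q = -0.965·0.07424·ln(4.788×10^-4) = 0.5477 m³/s
Check: V = 2.09 m/s, Re = 1.49×10^6, f = 0.02274, h_f = 19.0 m ≈ 18.9 m ✓

Q ≈ 548 L/s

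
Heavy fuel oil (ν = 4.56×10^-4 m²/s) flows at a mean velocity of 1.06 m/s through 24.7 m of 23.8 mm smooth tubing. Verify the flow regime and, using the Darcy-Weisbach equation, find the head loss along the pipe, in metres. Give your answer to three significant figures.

Re = VD/ν = 1.06·0.02380/4.56×10^-4 = 55.3 → laminar (Re < 2300)
f = 64/Re = 1.157
h_f = f(L/D)V²/(2g) = 1.157·(24.7/0.02380)·1.06²/(2·9.81) = 68.75 m

h_f ≈ 68.8 m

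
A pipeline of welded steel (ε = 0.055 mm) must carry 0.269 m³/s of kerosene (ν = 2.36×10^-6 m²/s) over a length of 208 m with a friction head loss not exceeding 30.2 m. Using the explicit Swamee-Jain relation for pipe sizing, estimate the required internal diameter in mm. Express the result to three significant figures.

Swamee-Jain (Type III): D = 0.66·[ε^1.25·(LQ²/(gh_f))^4.75 + ν·Q^9.4·(L/(gh_f))^5.2]^0.04
LQ²/(gh_f) = 0.05080; L/(gh_f) = 0.7021
Term 1 = ε^1.25·(…)^4.75 = 3.38×10^-12; Term 2 = ν·Q^9.4·(…)^5.2 = 1.64×10^-12
D = 0.66·(3.38×10^-12 + 1.64×10^-12)^0.04 = 0.2331 m = 233 mm
Check: V = 6.30 m/s, Re = 6.23×10^5, f = 0.01558, h_f = 28.2 m ≈ 30.2 m ✓

D ≈ 233 mm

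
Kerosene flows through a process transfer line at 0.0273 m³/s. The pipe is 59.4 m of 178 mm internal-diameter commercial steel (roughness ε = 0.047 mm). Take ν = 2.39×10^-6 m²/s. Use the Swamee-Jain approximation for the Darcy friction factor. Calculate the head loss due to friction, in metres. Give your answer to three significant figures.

V = 4Q/(πD²) = 4·0.0273/(π·0.178²) = 1.097 m/s
Re = VD/ν = 1.097·0.178/2.39×10^-6 = 8.17×10^4 → turbulent
ε/D = 0.047/178 = 2.64×10^-4
Swamee-Jain: f = 0.01996
h_f = f(L/D)V²/(2g) = 0.01996·(59.4/0.178)·1.097²/(2·9.81) = 0.4086 m

h_f ≈ 0.409 m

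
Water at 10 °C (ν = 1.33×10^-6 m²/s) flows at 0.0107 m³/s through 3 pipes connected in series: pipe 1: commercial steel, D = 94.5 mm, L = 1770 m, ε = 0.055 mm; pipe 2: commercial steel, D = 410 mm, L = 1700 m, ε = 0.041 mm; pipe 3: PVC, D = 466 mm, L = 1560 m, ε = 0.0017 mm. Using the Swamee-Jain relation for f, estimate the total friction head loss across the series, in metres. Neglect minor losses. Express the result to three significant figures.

H ≈ 45.7 m

Pipe 1: V = 1.526 m/s, Re = 1.08×10^5, ε/D = 5.82×10^-4, f = 0.02056, h_1 = f(L/D)V²/2g = 45.69 m
Pipe 2: V = 0.08104 m/s, Re = 2.50×10^4, ε/D = 1.00×10^-4, f = 0.02471, h_2 = f(L/D)V²/2g = 0.03430 m
Pipe 3: V = 0.06274 m/s, Re = 2.20×10^4, ε/D = 3.65×10^-6, f = 0.02522, h_3 = f(L/D)V²/2g = 0.01694 m
Series → Q common, losses add: H = Σh = 45.74 m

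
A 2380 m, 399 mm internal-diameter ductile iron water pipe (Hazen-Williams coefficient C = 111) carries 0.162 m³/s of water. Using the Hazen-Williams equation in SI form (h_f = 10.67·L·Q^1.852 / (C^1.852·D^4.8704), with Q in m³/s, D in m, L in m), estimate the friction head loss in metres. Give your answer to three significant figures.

h_f = 10.67·2380·0.162^1.852 / (111^1.852·0.399^4.8704) = 12.48 m

h_f ≈ 12.5 m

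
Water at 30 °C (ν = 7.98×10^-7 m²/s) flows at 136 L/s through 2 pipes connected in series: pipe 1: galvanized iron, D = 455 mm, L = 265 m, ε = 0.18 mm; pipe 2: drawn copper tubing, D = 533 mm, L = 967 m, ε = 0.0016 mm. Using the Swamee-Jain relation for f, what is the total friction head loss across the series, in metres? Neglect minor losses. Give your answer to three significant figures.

H ≈ 0.824 m

Pipe 1: V = 0.8364 m/s, Re = 4.77×10^5, ε/D = 3.96×10^-4, f = 0.01713, h_1 = f(L/D)V²/2g = 0.3558 m
Pipe 2: V = 0.6095 m/s, Re = 4.07×10^5, ε/D = 3.00×10^-6, f = 0.01363, h_2 = f(L/D)V²/2g = 0.4682 m
Series → Q common, losses add: H = Σh = 0.8240 m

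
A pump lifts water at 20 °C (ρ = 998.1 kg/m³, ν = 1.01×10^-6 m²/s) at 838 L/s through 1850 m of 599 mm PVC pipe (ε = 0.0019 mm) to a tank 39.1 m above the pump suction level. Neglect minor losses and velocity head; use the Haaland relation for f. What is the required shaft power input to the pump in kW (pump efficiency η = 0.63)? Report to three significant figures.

P_shaft ≈ 702 kW

V = 4Q/(πD²) = 2.974 m/s; Re = 1.76×10^6; ε/D = 3.17×10^-6; f = 0.01063
h_f = f(L/D)V²/2g = 14.80 m
Total head H = z + h_f = 39.1 + 14.80 = 53.90 m
P_hyd = ρgQH = 998.1·9.81·0.838·53.90 = 442.3 kW
P_shaft = P_hyd/η = 442.3/0.63 = 702.0 kW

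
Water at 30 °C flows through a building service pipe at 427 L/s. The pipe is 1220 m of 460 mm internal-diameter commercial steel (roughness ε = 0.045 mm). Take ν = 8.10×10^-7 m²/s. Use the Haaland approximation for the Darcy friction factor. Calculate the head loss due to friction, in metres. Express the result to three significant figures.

V = 4Q/(πD²) = 4·0.427/(π·0.460²) = 2.569 m/s
Re = VD/ν = 2.569·0.460/8.10×10^-7 = 1.46×10^6 → turbulent
ε/D = 0.045/460 = 9.78×10^-5
Haaland: f = 0.01293
h_f = f(L/D)V²/(2g) = 0.01293·(1220/0.460)·2.569²/(2·9.81) = 11.54 m

h_f ≈ 11.5 m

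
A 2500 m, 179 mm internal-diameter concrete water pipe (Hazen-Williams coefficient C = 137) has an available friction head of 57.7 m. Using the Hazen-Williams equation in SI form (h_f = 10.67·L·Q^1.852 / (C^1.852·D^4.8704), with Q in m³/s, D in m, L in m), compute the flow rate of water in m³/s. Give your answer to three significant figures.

Q ≈ 0.0541 m³/s

Rearranging: Q = [h_f·C^1.852·D^4.8704 / (10.67·L)]^(1/1.852)
Q = [57.7·137^1.852·0.179^4.8704 / (10.67·2500)]^0.540 = 0.05407 m³/s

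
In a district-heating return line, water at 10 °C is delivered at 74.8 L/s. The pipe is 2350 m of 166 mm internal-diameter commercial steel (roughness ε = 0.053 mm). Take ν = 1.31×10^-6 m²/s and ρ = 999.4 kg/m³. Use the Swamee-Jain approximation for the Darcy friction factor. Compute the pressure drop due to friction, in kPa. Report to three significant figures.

Δp ≈ 1410 kPa

V = 4Q/(πD²) = 4·0.0748/(π·0.166²) = 3.456 m/s
Re = VD/ν = 3.456·0.166/1.31×10^-6 = 4.38×10^5 → turbulent
ε/D = 0.053/166 = 3.19×10^-4
Swamee-Jain: f = 0.01668
h_f = f(L/D)V²/(2g) = 0.01668·(2350/0.166)·3.456²/(2·9.81) = 143.7 m
Δp = ρg·h_f = 999.4·9.81·143.7 = 1409 kPa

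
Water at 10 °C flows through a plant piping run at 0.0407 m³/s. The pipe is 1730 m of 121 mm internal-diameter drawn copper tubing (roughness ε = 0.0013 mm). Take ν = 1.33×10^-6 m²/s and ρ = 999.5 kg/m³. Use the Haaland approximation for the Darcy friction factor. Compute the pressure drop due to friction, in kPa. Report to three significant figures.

V = 4Q/(πD²) = 4·0.0407/(π·0.121²) = 3.539 m/s
Re = VD/ν = 3.539·0.121/1.33×10^-6 = 3.22×10^5 → turbulent
ε/D = 0.0013/121 = 1.07×10^-5
Haaland: f = 0.01424
h_f = f(L/D)V²/(2g) = 0.01424·(1730/0.121)·3.539²/(2·9.81) = 130.0 m
Δp = ρg·h_f = 999.5·9.81·130.0 = 1275 kPa

Δp ≈ 1280 kPa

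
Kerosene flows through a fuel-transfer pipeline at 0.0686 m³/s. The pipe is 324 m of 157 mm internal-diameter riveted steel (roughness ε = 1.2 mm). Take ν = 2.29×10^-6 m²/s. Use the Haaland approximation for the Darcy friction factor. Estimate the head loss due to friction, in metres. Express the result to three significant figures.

h_f ≈ 46.3 m

V = 4Q/(πD²) = 4·0.0686/(π·0.157²) = 3.544 m/s
Re = VD/ν = 3.544·0.157/2.29×10^-6 = 2.43×10^5 → turbulent
ε/D = 1.2/157 = 0.00764
Haaland: f = 0.03502
h_f = f(L/D)V²/(2g) = 0.03502·(324/0.157)·3.544²/(2·9.81) = 46.25 m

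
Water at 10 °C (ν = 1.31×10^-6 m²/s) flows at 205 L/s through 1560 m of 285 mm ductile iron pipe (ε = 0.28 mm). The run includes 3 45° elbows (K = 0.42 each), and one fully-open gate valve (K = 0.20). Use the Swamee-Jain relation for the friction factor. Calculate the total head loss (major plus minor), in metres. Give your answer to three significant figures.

H_L ≈ 58.7 m

V = 4Q/(πD²) = 3.213 m/s; V²/2g = 0.5263 m
Re = 6.99×10^5, ε/D = 9.82×10^-4 → f = 0.02010 (Swamee-Jain)
Major: h_f = f(L/D)·V²/2g = 0.02010·5474·0.5263 = 57.89 m
Minor: ΣK = 1.46; h_m = ΣK·V²/2g = 0.7684 m
Total H_L = 57.89 + 0.7684 = 58.66 m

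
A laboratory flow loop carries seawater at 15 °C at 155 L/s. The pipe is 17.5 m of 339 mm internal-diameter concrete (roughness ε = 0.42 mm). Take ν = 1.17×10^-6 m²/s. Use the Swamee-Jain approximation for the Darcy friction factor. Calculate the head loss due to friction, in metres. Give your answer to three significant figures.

h_f ≈ 0.166 m

V = 4Q/(πD²) = 4·0.155/(π·0.339²) = 1.717 m/s
Re = VD/ν = 1.717·0.339/1.17×10^-6 = 4.98×10^5 → turbulent
ε/D = 0.42/339 = 0.00124
Swamee-Jain: f = 0.02134
h_f = f(L/D)V²/(2g) = 0.02134·(17.5/0.339)·1.717²/(2·9.81) = 0.1656 m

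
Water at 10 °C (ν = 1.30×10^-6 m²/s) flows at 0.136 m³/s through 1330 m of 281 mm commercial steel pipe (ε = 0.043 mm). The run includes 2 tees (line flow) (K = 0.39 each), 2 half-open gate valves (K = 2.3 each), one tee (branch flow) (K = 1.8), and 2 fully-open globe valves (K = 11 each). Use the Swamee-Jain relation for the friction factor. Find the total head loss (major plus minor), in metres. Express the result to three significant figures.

V = 4Q/(πD²) = 2.193 m/s; V²/2g = 0.2451 m
Re = 4.74×10^5, ε/D = 1.53×10^-4 → f = 0.01513 (Swamee-Jain)
Major: h_f = f(L/D)·V²/2g = 0.01513·4733·0.2451 = 17.55 m
Minor: ΣK = 29.2; h_m = ΣK·V²/2g = 7.153 m
Total H_L = 17.55 + 7.153 = 24.70 m

H_L ≈ 24.7 m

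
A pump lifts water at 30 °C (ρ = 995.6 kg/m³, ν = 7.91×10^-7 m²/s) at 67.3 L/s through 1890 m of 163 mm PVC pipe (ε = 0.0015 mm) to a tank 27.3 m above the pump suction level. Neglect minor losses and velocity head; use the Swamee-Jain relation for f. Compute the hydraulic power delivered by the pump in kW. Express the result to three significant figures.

P_hyd ≈ 69.0 kW

V = 4Q/(πD²) = 3.225 m/s; Re = 6.65×10^5; ε/D = 9.20×10^-6; f = 0.01263
h_f = f(L/D)V²/2g = 77.61 m
Total head H = z + h_f = 27.3 + 77.61 = 104.9 m
P_hyd = ρgQH = 995.6·9.81·0.0673·104.9 = 68.96 kW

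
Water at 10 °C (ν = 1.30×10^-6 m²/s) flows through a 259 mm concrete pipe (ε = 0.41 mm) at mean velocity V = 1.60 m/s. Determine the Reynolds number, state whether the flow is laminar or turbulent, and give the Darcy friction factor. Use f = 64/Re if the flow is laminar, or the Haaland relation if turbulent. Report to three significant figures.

Re ≈ 3.19×10^5; turbulent; f ≈ 0.0227

Re = VD/ν = 1.600·0.259/1.30×10^-6 = 3.19×10^5
Re > 4000 → turbulent; ε/D = 0.00158
Haaland: f = 0.02266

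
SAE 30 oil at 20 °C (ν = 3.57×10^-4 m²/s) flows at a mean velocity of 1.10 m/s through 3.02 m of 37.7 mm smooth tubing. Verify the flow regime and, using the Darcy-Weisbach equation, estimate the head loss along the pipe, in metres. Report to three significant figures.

Re = VD/ν = 1.10·0.03770/3.57×10^-4 = 116 → laminar (Re < 2300)
f = 64/Re = 0.5510
h_f = f(L/D)V²/(2g) = 0.5510·(3.02/0.03770)·1.10²/(2·9.81) = 2.722 m

h_f ≈ 2.72 m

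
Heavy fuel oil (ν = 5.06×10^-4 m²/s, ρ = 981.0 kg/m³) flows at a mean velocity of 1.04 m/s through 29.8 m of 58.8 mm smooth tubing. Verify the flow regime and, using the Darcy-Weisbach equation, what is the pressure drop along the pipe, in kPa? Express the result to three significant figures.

Re = VD/ν = 1.04·0.05880/5.06×10^-4 = 121 → laminar (Re < 2300)
f = 64/Re = 0.5296
h_f = f(L/D)V²/(2g) = 0.5296·(29.8/0.05880)·1.04²/(2·9.81) = 14.80 m
Δp = ρg·h_f = 981.0·9.81·14.80 = 142.4 kPa

Δp ≈ 142 kPa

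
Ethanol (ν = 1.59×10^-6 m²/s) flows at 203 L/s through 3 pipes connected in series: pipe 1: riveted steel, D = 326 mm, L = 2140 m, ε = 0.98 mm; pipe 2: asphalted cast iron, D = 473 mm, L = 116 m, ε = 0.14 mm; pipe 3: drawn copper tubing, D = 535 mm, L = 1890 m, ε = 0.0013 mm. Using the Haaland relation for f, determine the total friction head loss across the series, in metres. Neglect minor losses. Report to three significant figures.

Pipe 1: V = 2.432 m/s, Re = 4.99×10^5, ε/D = 0.00301, f = 0.02648, h_1 = f(L/D)V²/2g = 52.40 m
Pipe 2: V = 1.155 m/s, Re = 3.44×10^5, ε/D = 2.96×10^-4, f = 0.01658, h_2 = f(L/D)V²/2g = 0.2765 m
Pipe 3: V = 0.9030 m/s, Re = 3.04×10^5, ε/D = 2.43×10^-6, f = 0.01433, h_3 = f(L/D)V²/2g = 2.104 m
Series → Q common, losses add: H = Σh = 54.78 m

H ≈ 54.8 m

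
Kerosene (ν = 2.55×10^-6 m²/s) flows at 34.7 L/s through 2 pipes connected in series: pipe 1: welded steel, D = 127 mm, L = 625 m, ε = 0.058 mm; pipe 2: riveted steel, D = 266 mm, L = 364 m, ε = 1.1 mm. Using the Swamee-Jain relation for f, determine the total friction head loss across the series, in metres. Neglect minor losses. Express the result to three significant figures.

H ≈ 37.5 m

Pipe 1: V = 2.739 m/s, Re = 1.36×10^5, ε/D = 4.57×10^-4, f = 0.01946, h_1 = f(L/D)V²/2g = 36.63 m
Pipe 2: V = 0.6244 m/s, Re = 6.51×10^4, ε/D = 0.00414, f = 0.03059, h_2 = f(L/D)V²/2g = 0.8319 m
Series → Q common, losses add: H = Σh = 37.46 m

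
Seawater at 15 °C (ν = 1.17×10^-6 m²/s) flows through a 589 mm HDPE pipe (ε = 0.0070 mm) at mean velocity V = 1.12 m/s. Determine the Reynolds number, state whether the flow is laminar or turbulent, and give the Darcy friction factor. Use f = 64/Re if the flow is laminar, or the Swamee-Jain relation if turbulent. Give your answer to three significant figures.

Re ≈ 5.64×10^5; turbulent; f ≈ 0.0130

Re = VD/ν = 1.120·0.589/1.17×10^-6 = 5.64×10^5
Re > 4000 → turbulent; ε/D = 1.19×10^-5
Swamee-Jain: f = 0.01302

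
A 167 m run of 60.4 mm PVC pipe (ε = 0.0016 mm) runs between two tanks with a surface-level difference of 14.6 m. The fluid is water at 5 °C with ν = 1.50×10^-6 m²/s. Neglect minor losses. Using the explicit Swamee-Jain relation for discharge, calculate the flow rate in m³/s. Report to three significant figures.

Q ≈ 0.00682 m³/s

Swamee-Jain (Type II): Q = -0.965·√(gD⁵h_f/L)·ln[ε/(3.7D) + √(3.17ν²L/(gD³h_f))]
√(gD⁵h_f/L) = √(9.81·0.0604⁵·14.6/167) = 8.303×10^-4
ε/(3.7D) = 7.16×10^-6; √(3.17ν²L/(gD³h_f)) = 1.94×10^-4
Q = -0.965·8.303×10^-4·ln(2.014×10^-4) = 0.006819 m³/s
Check: V = 2.38 m/s, Re = 9.58×10^4, f = 0.01818, h_f = 14.5 m ≈ 14.6 m ✓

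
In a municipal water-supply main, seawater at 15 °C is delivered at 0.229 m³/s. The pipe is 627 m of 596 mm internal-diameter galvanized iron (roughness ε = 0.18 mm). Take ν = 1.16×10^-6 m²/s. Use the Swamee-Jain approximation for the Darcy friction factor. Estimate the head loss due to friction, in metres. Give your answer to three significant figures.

V = 4Q/(πD²) = 4·0.229/(π·0.596²) = 0.8208 m/s
Re = VD/ν = 0.8208·0.596/1.16×10^-6 = 4.22×10^5 → turbulent
ε/D = 0.18/596 = 3.02×10^-4
Swamee-Jain: f = 0.01659
h_f = f(L/D)V²/(2g) = 0.01659·(627/0.596)·0.8208²/(2·9.81) = 0.5994 m

h_f ≈ 0.599 m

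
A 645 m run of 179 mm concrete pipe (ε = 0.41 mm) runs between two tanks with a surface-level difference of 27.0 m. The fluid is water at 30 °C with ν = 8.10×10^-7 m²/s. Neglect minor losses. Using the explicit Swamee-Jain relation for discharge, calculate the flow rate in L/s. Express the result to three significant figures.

Swamee-Jain (Type II): Q = -0.965·√(gD⁵h_f/L)·ln[ε/(3.7D) + √(3.17ν²L/(gD³h_f))]
√(gD⁵h_f/L) = √(9.81·0.179⁵·27.0/645) = 0.008687
ε/(3.7D) = 6.19×10^-4; √(3.17ν²L/(gD³h_f)) = 2.97×10^-5
Q = -0.965·0.008687·ln(6.488×10^-4) = 0.06153 m³/s
Check: V = 2.45 m/s, Re = 5.40×10^5, f = 0.02470, h_f = 27.1 m ≈ 27.0 m ✓

Q ≈ 61.5 L/s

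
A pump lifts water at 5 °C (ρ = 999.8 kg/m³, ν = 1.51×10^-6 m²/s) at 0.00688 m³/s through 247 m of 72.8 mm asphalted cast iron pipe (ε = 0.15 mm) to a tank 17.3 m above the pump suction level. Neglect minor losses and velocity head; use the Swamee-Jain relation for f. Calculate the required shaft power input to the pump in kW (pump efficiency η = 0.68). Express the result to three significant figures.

P_shaft ≈ 2.93 kW

V = 4Q/(πD²) = 1.653 m/s; Re = 7.97×10^4; ε/D = 0.00206; f = 0.02588
h_f = f(L/D)V²/2g = 12.23 m
Total head H = z + h_f = 17.3 + 12.23 = 29.53 m
P_hyd = ρgQH = 999.8·9.81·0.00688·29.53 = 1.992 kW
P_shaft = P_hyd/η = 1.992/0.68 = 2.930 kW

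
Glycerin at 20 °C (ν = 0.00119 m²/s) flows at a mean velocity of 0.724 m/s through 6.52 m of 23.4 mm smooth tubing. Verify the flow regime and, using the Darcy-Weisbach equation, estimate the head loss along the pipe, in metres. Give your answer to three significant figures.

Re = VD/ν = 0.724·0.02340/0.00119 = 14.2 → laminar (Re < 2300)
f = 64/Re = 4.495
h_f = f(L/D)V²/(2g) = 4.495·(6.52/0.02340)·0.724²/(2·9.81) = 33.46 m

h_f ≈ 33.5 m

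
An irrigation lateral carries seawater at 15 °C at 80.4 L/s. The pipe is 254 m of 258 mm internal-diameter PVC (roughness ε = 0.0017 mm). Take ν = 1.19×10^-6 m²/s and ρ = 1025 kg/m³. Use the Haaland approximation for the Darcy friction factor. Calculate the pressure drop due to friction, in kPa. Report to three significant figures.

Δp ≈ 16.8 kPa

V = 4Q/(πD²) = 4·0.0804/(π·0.258²) = 1.538 m/s
Re = VD/ν = 1.538·0.258/1.19×10^-6 = 3.33×10^5 → turbulent
ε/D = 0.0017/258 = 6.59×10^-6
Haaland: f = 0.01412
h_f = f(L/D)V²/(2g) = 0.01412·(254/0.258)·1.538²/(2·9.81) = 1.676 m
Δp = ρg·h_f = 1025·9.81·1.676 = 16.85 kPa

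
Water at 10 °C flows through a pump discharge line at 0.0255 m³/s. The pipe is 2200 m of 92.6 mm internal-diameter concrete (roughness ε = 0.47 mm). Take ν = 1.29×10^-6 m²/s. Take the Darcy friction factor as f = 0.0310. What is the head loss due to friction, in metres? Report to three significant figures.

V = 4Q/(πD²) = 4·0.0255/(π·0.0926²) = 3.786 m/s
h_f = f(L/D)V²/(2g) = 0.03100·(2200/0.0926)·3.786²/(2·9.81) = 538.2 m

h_f ≈ 538 m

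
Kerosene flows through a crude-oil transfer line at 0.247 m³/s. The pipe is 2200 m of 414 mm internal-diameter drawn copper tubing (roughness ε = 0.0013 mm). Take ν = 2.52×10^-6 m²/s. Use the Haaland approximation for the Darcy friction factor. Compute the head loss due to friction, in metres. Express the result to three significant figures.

V = 4Q/(πD²) = 4·0.247/(π·0.414²) = 1.835 m/s
Re = VD/ν = 1.835·0.414/2.52×10^-6 = 3.01×10^5 → turbulent
ε/D = 0.0013/414 = 3.14×10^-6
Haaland: f = 0.01435
h_f = f(L/D)V²/(2g) = 0.01435·(2200/0.414)·1.835²/(2·9.81) = 13.09 m

h_f ≈ 13.1 m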